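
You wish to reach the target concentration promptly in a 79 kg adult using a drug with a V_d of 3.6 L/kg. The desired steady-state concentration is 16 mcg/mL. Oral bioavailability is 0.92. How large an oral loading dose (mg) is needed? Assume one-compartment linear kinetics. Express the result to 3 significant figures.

Vd(total) = 79 kg × 3.6 L/kg = 284.4 L
The loading dose fills Vd to the target concentration.
LD = Vd × C / F = 284.4 × 16.00 / 0.92 = 4946 mg

4950 mg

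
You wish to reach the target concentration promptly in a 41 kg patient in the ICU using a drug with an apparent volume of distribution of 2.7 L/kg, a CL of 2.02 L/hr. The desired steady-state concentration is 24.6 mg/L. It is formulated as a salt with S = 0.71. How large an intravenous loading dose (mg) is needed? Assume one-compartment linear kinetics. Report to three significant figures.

Vd = 2.7 L/kg × 41 kg = 110.7 L
LD = Vd × C / S = 110.7 × 24.60 / 0.71 = 3836 mg

3840 mg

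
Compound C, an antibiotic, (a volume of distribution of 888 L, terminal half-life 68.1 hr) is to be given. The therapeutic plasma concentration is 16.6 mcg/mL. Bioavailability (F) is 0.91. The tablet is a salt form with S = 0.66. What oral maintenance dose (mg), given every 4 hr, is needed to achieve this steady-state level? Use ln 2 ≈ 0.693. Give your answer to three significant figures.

CL = ln 2 · Vd / t½ = 0.693 × 888.0 / 68.1 = 9.036 L/h
D = CL × Css × τ / F / S = 9.036 × 16.6 × 4 / 0.91 / 0.66 = 999.0 mg

999 mg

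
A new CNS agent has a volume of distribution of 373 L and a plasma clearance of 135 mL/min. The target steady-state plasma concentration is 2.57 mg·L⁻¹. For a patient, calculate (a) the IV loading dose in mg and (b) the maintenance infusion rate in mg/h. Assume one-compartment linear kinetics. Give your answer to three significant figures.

(a) 959 mg; (b) 20.8 mg/h

LD = Vd · C_target = 373.0 × 2.57 = 958.6 mg
CL = 135 mL/min × 60/1000 = 8.100 L/h
Maintenance infusion rate = CL × Css = 8.100 × 2.57 = 20.82 mg/h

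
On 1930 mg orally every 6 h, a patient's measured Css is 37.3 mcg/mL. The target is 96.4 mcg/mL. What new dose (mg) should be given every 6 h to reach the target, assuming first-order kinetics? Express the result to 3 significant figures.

With linear kinetics, Css is proportional to dose rate (D/τ) at fixed clearance.
D₂ = D₁ × (Css,target / Css,current) = 1930 × 96.4/37.3 = 4988 mg

4990 mg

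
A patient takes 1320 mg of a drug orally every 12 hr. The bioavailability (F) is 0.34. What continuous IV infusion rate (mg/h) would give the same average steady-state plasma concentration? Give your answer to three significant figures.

37.4 mg/h

Equivalent systemic input: infusion rate = F·D/τ.
Rate = 0.34 × 1320 / 12 = 37.40 mg/h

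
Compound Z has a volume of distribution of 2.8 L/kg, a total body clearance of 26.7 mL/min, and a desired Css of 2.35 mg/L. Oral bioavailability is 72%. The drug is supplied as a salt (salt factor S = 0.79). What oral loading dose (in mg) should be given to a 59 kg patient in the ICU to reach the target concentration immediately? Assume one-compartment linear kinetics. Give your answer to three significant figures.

683 mg

Total Vd = 2.8 × 59 = 165.2 L
The loading dose fills Vd to the target concentration.
LD = Vd × C / F / S = 165.2 × 2.350 / 0.72 / 0.79 = 682.5 mg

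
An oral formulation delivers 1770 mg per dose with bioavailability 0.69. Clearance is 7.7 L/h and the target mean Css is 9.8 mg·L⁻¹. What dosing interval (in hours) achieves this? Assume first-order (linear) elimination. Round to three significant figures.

16.2 h

F·D/τ = CL·Css → τ = F·D / (CL·Css).
τ = 0.69 × 1770 / (7.7 × 9.8) = 16.18 h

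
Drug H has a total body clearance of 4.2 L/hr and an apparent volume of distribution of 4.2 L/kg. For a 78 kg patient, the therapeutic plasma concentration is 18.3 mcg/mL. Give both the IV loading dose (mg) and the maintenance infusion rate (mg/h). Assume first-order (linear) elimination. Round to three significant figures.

Total Vd = 4.2 × 78 = 327.6 L
Loading: fill Vd to C_target → 327.6 L × 18.3 mg/L = 5995 mg
Maintenance: replace elimination → rate = CL × Css = 4.200 × 18.3 = 76.86 mg/h

(a) 6000 mg; (b) 76.9 mg/h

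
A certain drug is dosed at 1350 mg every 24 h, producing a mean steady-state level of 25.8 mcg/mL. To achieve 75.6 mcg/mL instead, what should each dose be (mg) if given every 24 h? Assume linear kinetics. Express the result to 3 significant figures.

3960 mg

With linear kinetics, Css is proportional to dose rate (D/τ) at fixed clearance.
D₂ = D₁ × (Css,target / Css,current) = 1350 × 75.6/25.8 = 3956 mg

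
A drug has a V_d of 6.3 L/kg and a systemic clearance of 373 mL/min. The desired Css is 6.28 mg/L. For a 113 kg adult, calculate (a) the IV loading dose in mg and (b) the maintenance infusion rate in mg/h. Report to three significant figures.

(a) 4470 mg; (b) 141 mg/h

Total Vd = 6.3 × 113 = 711.9 L
LD = Vd · C_target = 711.9 × 6.28 = 4471 mg
Convert clearance: 373 mL/min × 60 min/h ÷ 1000 mL/L = 22.38 L/h
Maintenance: replace elimination → rate = CL × Css = 22.38 × 6.28 = 140.5 mg/h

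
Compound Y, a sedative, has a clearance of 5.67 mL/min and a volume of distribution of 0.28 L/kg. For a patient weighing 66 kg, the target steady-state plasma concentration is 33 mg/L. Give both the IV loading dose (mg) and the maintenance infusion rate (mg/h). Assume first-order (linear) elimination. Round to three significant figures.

Vd(total) = 66 kg × 0.28 L/kg = 18.48 L
Loading dose = Vd × C = 18.48 × 33 = 609.8 mg
Convert clearance: 5.67 mL/min × 60 min/h ÷ 1000 mL/L = 0.3402 L/h
Maintenance: replace elimination → rate = CL × Css = 0.3402 × 33 = 11.23 mg/h

(a) 610 mg; (b) 11.2 mg/h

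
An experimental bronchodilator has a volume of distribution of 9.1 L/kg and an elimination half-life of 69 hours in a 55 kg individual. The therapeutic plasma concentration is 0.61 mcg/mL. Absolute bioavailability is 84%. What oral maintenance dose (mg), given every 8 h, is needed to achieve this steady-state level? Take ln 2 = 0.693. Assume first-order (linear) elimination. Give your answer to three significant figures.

Vd = 9.1 L/kg × 55 kg = 500.5 L
k = 0.693/69 = 0.01004 h⁻¹, so CL = k·Vd = 0.01004 × 500.5 = 5.025 L/h
D = CL × Css × τ / F = 5.025 × 0.61 × 8 / 0.84 = 29.19 mg

29.2 mg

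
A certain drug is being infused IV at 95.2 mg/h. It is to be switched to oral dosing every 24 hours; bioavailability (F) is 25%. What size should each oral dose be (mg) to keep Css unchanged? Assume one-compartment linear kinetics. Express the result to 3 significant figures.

9140 mg

To maintain the same Css, the systemic dosing rate must be unchanged: F·D/τ = infusion rate.
D = rate × τ / F = 95.2 × 24 / 0.25 = 9139 mg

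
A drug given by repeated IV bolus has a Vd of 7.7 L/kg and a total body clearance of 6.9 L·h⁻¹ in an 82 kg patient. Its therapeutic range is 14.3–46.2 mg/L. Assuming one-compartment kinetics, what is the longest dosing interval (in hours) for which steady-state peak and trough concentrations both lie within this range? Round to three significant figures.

Vd(total) = 82 kg × 7.7 L/kg = 631.4 L
k = CL / Vd = 6.900 / 631.4 = 0.01093 h⁻¹
Between IV bolus doses, concentration decays as C = C₀·e^(−kτ), so C_peak/C_trough = e^(kτ).
τ_max = ln(C_peak/C_trough) / k = ln(46.2/14.3) / 0.01093 = 1.173 / 0.01093 = 107.3 h

107 h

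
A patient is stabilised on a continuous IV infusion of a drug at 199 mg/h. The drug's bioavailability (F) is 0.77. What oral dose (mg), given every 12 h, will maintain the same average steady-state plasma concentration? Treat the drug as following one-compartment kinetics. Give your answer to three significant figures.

To maintain the same Css, the systemic dosing rate must be unchanged: F·D/τ = infusion rate.
D = rate × τ / F = 199 × 12 / 0.77 = 3101 mg

3100 mg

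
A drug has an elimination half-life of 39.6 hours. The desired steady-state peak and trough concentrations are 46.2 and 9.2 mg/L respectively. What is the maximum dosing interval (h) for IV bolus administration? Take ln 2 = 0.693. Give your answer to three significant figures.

92.2 h

k = 0.693 / t½ = 0.693 / 39.6 = 0.01750 h⁻¹
Between IV bolus doses, concentration decays as C = C₀·e^(−kτ), so C_peak/C_trough = e^(kτ).
τ_max = ln(C_peak/C_trough) / k = ln(46.2/9.2) / 0.01750 = 1.614 / 0.01750 = 92.23 h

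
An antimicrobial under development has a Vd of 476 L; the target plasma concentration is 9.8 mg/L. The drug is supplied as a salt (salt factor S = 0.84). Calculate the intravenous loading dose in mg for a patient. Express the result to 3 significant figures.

5550 mg

The loading dose fills Vd to the target concentration.
LD = Vd × C / S = 476.0 × 9.800 / 0.84 = 5553 mg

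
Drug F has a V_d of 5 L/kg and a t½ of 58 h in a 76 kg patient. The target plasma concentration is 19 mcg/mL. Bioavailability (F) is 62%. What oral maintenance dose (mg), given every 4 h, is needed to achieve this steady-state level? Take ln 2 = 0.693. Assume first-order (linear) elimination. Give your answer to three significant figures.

557 mg

Total Vd = 5 × 76 = 380.0 L
CL = 0.693 × Vd / t½ = 0.693 × 380.0 / 58 = 4.540 L/h
D = CL × Css × τ / F = 4.540 × 19 × 4 / 0.62 = 556.5 mg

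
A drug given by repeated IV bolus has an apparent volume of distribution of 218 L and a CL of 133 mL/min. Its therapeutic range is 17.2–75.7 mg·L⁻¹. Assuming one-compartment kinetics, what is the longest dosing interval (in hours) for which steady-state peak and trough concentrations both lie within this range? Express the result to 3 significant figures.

40.5 h

CL = 133 mL/min = 133 × 0.06 = 7.980 L/h
k = CL / Vd = 7.980 / 218.0 = 0.03661 h⁻¹
Between IV bolus doses, concentration decays as C = C₀·e^(−kτ), so C_peak/C_trough = e^(kτ).
τ_max = ln(C_peak/C_trough) / k = ln(75.7/17.2) / 0.03661 = 1.482 / 0.03661 = 40.48 h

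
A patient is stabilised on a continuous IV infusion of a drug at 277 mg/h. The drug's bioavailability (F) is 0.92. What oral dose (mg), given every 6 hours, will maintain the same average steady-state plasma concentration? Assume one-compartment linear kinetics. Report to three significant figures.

1810 mg

To maintain the same Css, the systemic dosing rate must be unchanged: F·D/τ = infusion rate.
D = rate × τ / F = 277 × 6 / 0.92 = 1807 mg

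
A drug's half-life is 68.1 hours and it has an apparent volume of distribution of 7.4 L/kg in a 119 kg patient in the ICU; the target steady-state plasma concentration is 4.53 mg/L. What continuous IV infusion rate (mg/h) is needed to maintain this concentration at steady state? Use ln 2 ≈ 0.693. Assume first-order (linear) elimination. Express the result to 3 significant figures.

Vd(total) = 119 kg × 7.4 L/kg = 880.6 L
CL = 0.693 × Vd / t½ = 0.693 × 880.6 / 68.1 = 8.961 L/h
Infusion rate = CL × Css = 8.961 × 4.53 = 40.59 mg/h

40.6 mg/h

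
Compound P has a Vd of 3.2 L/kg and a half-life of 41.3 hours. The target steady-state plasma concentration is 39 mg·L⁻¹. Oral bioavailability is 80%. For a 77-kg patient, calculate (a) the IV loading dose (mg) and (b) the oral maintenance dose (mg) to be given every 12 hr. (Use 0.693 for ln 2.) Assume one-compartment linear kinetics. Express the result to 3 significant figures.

(a) 9610 mg; (b) 2420 mg

Total Vd = 3.2 × 77 = 246.4 L
LD = Vd × C = 246.4 × 39 = 9610 mg
CL = 0.693 × Vd / t½ = 0.693 × 246.4 / 41.3 = 4.135 L/h
D = CL × Css × τ / F = 4.135 × 39 × 12 / 0.8 = 2419 mg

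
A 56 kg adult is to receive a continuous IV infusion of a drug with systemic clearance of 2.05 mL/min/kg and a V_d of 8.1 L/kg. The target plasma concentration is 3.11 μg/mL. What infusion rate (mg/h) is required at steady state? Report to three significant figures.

CL = 2.05 mL/min/kg × 56 kg = 114.8 mL/min = 114.8 × 60/1000 = 6.888 L/h
Infusion rate = CL · Css = 6.888 L/h × 3.11 mg/L = 21.42 mg/h

21.4 mg/h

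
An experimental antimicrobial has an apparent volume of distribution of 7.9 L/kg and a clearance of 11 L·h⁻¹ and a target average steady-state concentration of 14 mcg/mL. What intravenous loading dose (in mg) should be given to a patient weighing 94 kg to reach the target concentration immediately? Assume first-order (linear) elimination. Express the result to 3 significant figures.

Total Vd = 7.9 × 94 = 742.6 L
Loading dose depends on Vd (not clearance): it fills the distribution volume.
LD = Vd × C = 742.6 × 14.00 = 10400 mg

10400 mg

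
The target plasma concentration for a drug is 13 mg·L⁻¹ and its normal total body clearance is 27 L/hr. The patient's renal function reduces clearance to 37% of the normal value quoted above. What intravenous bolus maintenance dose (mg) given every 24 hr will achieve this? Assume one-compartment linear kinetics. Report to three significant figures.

3120 mg

Patient clearance = 0.37 × 27.00 = 9.990 L/h
D = CL × Css × τ = 9.990 × 13 × 24 = 3117 mg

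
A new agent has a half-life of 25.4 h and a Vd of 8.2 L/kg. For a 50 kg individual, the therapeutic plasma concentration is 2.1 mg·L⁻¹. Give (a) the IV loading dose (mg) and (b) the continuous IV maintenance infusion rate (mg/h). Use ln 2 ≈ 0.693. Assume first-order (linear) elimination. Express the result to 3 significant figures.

Vd = 8.2 L/kg × 50 kg = 410.0 L
LD = Vd × C = 410.0 × 2.1 = 861.0 mg
CL = 0.693 × Vd / t½ = 0.693 × 410.0 / 25.4 = 11.19 L/h
Infusion rate = CL × Css = 11.19 × 2.1 = 23.50 mg/h

(a) 861 mg; (b) 23.5 mg/h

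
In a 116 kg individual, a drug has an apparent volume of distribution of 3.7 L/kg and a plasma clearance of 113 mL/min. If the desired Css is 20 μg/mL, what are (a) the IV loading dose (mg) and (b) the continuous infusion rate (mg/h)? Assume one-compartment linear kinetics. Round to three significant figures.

Vd = 3.7 L/kg × 116 kg = 429.2 L
Loading: fill Vd to C_target → 429.2 L × 20 mg/L = 8584 mg
CL = 113 mL/min × 60/1000 = 6.780 L/h
Maintenance: replace elimination → rate = CL × Css = 6.780 × 20 = 135.6 mg/h

(a) 8580 mg; (b) 136 mg/h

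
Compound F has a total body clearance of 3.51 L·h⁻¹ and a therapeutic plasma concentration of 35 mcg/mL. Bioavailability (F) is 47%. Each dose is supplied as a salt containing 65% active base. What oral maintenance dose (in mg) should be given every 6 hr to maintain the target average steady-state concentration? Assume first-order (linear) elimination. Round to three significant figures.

2410 mg

D = CL × Css × τ / F / S = 3.510 × 35 × 6 / 0.47 / 0.65 = 2413 mg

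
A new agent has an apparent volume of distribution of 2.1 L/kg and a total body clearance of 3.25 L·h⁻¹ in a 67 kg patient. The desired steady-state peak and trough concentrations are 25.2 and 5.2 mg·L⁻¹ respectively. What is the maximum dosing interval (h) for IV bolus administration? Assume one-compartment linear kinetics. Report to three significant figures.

Total Vd = 2.1 × 67 = 140.7 L
k = CL / Vd = 3.250 / 140.7 = 0.02310 h⁻¹
Between IV bolus doses, concentration decays as C = C₀·e^(−kτ), so C_peak/C_trough = e^(kτ).
τ_max = ln(C_peak/C_trough) / k = ln(25.2/5.2) / 0.02310 = 1.578 / 0.02310 = 68.31 h

68.3 h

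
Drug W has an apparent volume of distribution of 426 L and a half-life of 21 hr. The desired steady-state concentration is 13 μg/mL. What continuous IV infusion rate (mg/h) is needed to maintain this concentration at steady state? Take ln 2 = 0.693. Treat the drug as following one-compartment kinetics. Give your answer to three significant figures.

CL = 0.693 × Vd / t½ = 0.693 × 426.0 / 21 = 14.06 L/h
Infusion rate = CL × Css = 14.06 × 13 = 182.8 mg/h

183 mg/h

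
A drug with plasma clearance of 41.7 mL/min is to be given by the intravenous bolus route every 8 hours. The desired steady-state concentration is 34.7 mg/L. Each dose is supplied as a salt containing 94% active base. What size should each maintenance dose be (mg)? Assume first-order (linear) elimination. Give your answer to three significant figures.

Convert clearance: 41.7 mL/min × 60 min/h ÷ 1000 mL/L = 2.502 L/h
At steady state, dose per interval replaces the amount cleared in that interval: S·D/τ = CL·Css.
D = CL × Css × τ / S = 2.502 × 34.7 × 8 / 0.94 = 738.9 mg

739 mg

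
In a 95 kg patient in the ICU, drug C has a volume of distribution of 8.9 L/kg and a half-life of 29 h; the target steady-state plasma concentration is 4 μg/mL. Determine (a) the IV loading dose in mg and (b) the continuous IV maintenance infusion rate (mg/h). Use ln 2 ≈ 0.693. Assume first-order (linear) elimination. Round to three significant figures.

(a) 3380 mg; (b) 80.8 mg/h

Vd(total) = 95 kg × 8.9 L/kg = 845.5 L
LD = Vd × C = 845.5 × 4 = 3382 mg
CL = 0.693 × Vd / t½ = 0.693 × 845.5 / 29 = 20.20 L/h
Infusion rate = CL × Css = 20.20 × 4 = 80.80 mg/h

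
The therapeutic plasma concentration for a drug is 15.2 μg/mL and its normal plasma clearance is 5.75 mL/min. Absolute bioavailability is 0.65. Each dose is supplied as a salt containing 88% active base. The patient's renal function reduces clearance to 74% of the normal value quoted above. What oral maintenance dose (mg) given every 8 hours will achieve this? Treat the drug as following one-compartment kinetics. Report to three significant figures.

Convert clearance: 5.75 mL/min × 60 min/h ÷ 1000 mL/L = 0.3450 L/h
Patient clearance = 0.74 × 0.3450 = 0.2553 L/h
D = CL × Css × τ / F / S = 0.2553 × 15.2 × 8 / 0.65 / 0.88 = 54.27 mg

54.3 mg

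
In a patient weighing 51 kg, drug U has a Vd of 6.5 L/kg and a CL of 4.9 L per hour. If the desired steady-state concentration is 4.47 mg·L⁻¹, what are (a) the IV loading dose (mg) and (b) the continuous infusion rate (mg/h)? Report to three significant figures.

Vd = 6.5 L/kg × 51 kg = 331.5 L
Loading: fill Vd to C_target → 331.5 L × 4.47 mg/L = 1482 mg
Infusion rate = 4.900 L/h × 4.47 mg/L = 21.90 mg/h

(a) 1480 mg; (b) 21.9 mg/h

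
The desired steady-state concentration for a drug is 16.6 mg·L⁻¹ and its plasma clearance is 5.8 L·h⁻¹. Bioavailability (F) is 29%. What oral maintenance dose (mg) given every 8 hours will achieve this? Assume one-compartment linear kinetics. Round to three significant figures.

2660 mg

D = CL × Css × τ / F = 5.800 × 16.6 × 8 / 0.29 = 2656 mg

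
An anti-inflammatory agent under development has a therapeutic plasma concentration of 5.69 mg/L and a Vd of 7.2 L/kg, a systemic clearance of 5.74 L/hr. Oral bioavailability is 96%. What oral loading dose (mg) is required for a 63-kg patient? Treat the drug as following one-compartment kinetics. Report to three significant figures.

Vd = 7.2 L/kg × 63 kg = 453.6 L
LD = Vd × C / F = 453.6 × 5.690 / 0.96 = 2689 mg

2690 mg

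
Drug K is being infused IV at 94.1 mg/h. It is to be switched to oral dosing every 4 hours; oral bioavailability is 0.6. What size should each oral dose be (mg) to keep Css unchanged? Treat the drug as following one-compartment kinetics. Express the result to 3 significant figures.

To maintain the same Css, the systemic dosing rate must be unchanged: F·D/τ = infusion rate.
D = rate × τ / F = 94.1 × 4 / 0.6 = 627.3 mg

627 mg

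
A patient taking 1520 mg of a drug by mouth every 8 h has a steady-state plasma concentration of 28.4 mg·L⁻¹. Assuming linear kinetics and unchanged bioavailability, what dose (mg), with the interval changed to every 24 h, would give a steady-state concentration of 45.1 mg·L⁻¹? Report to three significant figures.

7240 mg

For first-order elimination, Css ∝ F·D/(CL·τ); F and CL are unchanged, so Css ∝ D/τ.
D₂ = D₁ × (Css,target / Css,current) × (τ₂/τ₁) = 1520 × (45.1/28.4) × (24/8) = 7241 mg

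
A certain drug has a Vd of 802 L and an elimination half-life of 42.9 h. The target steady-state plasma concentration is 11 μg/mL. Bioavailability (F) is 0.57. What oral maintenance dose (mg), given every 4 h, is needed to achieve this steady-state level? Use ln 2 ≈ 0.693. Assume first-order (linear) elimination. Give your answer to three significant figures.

CL = ln 2 · Vd / t½ = 0.693 × 802.0 / 42.9 = 12.96 L/h
D = CL × Css × τ / F = 12.96 × 11 × 4 / 0.57 = 1000 mg

1000 mg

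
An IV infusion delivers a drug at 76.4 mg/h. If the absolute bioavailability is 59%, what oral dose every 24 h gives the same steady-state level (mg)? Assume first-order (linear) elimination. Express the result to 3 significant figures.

3110 mg

To maintain the same Css, the systemic dosing rate must be unchanged: F·D/τ = infusion rate.
D = rate × τ / F = 76.4 × 24 / 0.59 = 3108 mg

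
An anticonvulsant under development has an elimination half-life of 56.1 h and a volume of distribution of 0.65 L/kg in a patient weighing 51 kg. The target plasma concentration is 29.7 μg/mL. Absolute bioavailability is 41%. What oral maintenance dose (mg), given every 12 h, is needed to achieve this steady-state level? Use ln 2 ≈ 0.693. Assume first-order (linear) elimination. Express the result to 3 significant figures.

Total Vd = 0.65 × 51 = 33.15 L
k = 0.693/56.1 = 0.01235 h⁻¹, so CL = k·Vd = 0.01235 × 33.15 = 0.4094 L/h
D = CL × Css × τ / F = 0.4094 × 29.7 × 12 / 0.41 = 355.9 mg

356 mg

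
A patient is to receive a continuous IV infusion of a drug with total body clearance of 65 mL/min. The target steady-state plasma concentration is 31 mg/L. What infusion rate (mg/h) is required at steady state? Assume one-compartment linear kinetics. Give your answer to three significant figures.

121 mg/h

Convert clearance: 65 mL/min × 60 min/h ÷ 1000 mL/L = 3.900 L/h
Infusion rate = CL · Css = 3.900 L/h × 31 mg/L = 120.9 mg/h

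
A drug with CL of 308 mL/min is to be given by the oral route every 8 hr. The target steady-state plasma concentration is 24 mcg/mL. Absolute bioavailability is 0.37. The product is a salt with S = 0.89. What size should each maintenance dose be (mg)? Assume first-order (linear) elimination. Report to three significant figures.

CL = 308 mL/min = 308 × 0.06 = 18.48 L/h
D = CL × Css × τ / F / S = 18.48 × 24 × 8 / 0.37 / 0.89 = 10770 mg

10800 mg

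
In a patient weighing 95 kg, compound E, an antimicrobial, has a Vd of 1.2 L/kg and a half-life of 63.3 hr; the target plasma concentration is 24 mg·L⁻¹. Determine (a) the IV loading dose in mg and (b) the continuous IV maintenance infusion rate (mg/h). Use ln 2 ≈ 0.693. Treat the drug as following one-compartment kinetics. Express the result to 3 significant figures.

Total Vd = 1.2 × 95 = 114.0 L
LD = Vd × C = 114.0 × 24 = 2736 mg
CL = 0.693 × Vd / t½ = 0.693 × 114.0 / 63.3 = 1.248 L/h
Infusion rate = CL × Css = 1.248 × 24 = 29.95 mg/h

(a) 2740 mg; (b) 30.0 mg/h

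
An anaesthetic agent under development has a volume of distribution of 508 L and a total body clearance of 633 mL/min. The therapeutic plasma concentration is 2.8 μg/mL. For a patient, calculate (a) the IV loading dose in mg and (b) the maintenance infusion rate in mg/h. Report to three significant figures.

LD = Vd · C_target = 508.0 × 2.8 = 1422 mg
CL = 633 mL/min × 60/1000 = 37.98 L/h
Maintenance infusion rate = CL × Css = 37.98 × 2.8 = 106.3 mg/h

(a) 1420 mg; (b) 106 mg/h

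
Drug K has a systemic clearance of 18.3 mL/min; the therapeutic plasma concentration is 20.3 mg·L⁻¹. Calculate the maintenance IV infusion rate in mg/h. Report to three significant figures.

CL = 18.3 mL/min = 18.3 × 0.06 = 1.098 L/h
Rate = CL × Css = 1.098 × 20.3 = 22.29 mg/h

22.3 mg/h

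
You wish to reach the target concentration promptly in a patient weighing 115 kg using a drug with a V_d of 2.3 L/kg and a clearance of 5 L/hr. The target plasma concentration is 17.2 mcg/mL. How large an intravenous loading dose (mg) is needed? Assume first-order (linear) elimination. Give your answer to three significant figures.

Total Vd = 2.3 × 115 = 264.5 L
LD is governed by Vd — clearance does not enter the loading-dose calculation.
LD = Vd × C = 264.5 × 17.20 = 4549 mg

4550 mg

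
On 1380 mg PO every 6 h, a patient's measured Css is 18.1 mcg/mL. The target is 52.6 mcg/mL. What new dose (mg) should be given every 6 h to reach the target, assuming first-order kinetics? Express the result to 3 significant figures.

4010 mg

With linear kinetics, Css is proportional to dose rate (D/τ) at fixed clearance.
D₂ = D₁ × (Css,target / Css,current) = 1380 × 52.6/18.1 = 4010 mg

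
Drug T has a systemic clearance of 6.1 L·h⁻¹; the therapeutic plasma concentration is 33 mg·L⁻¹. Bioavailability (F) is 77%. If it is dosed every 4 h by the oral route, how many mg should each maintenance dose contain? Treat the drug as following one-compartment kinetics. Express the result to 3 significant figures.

D = CL × Css × τ / F = 6.100 × 33 × 4 / 0.77 = 1046 mg

1050 mg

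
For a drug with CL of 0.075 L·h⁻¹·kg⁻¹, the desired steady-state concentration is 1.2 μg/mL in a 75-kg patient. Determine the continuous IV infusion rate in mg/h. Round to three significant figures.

6.75 mg/h

CL = 0.075 L·h⁻¹·kg⁻¹ × 75 kg = 5.625 L/h
At steady state, infusion rate equals elimination rate: rate in = CL × Css.
Rate = CL × Css = 5.625 × 1.2 = 6.750 mg/h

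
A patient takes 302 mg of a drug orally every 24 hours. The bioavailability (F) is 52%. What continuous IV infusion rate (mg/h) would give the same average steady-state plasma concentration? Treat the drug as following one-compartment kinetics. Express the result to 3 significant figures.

6.54 mg/h

Equivalent systemic input: infusion rate = F·D/τ.
Rate = 0.52 × 302 / 24 = 6.543 mg/h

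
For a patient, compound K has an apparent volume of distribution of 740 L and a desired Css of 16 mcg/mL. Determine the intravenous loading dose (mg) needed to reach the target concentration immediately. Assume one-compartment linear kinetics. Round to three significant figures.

11800 mg

The loading dose fills Vd to the target concentration.
LD = Vd × C = 740.0 × 16.00 = 11840 mg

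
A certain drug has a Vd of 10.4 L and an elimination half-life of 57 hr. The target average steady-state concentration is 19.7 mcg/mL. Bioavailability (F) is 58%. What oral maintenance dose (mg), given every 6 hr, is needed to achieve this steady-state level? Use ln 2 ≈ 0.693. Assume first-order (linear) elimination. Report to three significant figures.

25.8 mg

CL = ln 2 · Vd / t½ = 0.693 × 10.40 / 57 = 0.1264 L/h
D = CL × Css × τ / F = 0.1264 × 19.7 × 6 / 0.58 = 25.76 mg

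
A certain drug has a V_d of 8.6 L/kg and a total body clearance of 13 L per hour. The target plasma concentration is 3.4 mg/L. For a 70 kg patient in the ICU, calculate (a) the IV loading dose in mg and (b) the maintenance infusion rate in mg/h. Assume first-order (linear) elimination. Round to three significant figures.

Vd = 8.6 L/kg × 70 kg = 602.0 L
Loading dose = Vd × C = 602.0 × 3.4 = 2047 mg
Infusion rate = 13.00 L/h × 3.4 mg/L = 44.20 mg/h

(a) 2050 mg; (b) 44.2 mg/h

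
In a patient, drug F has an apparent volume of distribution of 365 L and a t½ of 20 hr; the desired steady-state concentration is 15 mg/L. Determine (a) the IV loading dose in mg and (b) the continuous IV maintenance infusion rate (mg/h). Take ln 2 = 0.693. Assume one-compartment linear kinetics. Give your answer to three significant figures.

LD = Vd × C = 365.0 × 15 = 5475 mg
CL = 0.693 × Vd / t½ = 0.693 × 365.0 / 20 = 12.65 L/h
Infusion rate = CL × Css = 12.65 × 15 = 189.8 mg/h

(a) 5480 mg; (b) 190 mg/h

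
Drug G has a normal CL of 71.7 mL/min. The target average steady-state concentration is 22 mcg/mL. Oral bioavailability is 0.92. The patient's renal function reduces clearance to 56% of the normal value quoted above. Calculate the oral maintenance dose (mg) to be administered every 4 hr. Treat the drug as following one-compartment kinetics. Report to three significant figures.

230 mg

CL = 71.7 mL/min × 60/1000 = 4.302 L/h
Patient clearance = 0.56 × 4.302 = 2.409 L/h
D = CL × Css × τ / F = 2.409 × 22 × 4 / 0.92 = 230.4 mg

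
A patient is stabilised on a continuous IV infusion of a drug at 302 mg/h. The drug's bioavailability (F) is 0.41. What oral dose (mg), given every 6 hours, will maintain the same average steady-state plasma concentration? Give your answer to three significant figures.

To maintain the same Css, the systemic dosing rate must be unchanged: F·D/τ = infusion rate.
D = rate × τ / F = 302 × 6 / 0.41 = 4420 mg

4420 mg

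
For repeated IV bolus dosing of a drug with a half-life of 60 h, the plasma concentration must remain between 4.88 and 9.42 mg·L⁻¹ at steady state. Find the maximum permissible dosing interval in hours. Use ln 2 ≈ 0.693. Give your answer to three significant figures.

56.9 h

k = 0.693 / t½ = 0.693 / 60 = 0.01155 h⁻¹
Between IV bolus doses, concentration decays as C = C₀·e^(−kτ), so C_peak/C_trough = e^(kτ).
τ_max = ln(C_peak/C_trough) / k = ln(9.42/4.88) / 0.01155 = 0.6577 / 0.01155 = 56.94 h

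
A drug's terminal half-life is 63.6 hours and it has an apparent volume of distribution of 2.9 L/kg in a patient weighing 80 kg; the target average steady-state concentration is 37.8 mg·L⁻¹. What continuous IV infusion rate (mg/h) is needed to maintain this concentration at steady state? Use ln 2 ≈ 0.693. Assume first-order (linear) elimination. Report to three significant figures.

95.6 mg/h

Vd(total) = 80 kg × 2.9 L/kg = 232.0 L
CL = ln 2 · Vd / t½ = 0.693 × 232.0 / 63.6 = 2.528 L/h
Infusion rate = CL × Css = 2.528 × 37.8 = 95.56 mg/h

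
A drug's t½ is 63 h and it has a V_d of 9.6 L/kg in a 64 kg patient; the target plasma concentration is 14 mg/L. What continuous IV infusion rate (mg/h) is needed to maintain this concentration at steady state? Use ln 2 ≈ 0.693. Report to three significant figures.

Vd = 9.6 L/kg × 64 kg = 614.4 L
k = 0.693/63 = 0.01100 h⁻¹, so CL = k·Vd = 0.01100 × 614.4 = 6.758 L/h
Infusion rate = CL × Css = 6.758 × 14 = 94.61 mg/h

94.6 mg/h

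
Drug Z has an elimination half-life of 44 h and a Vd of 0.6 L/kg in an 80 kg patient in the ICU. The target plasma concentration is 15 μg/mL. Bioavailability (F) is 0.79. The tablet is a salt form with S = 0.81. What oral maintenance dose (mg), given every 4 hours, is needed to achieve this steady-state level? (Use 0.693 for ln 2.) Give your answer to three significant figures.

Vd = 0.6 L/kg × 80 kg = 48.00 L
CL = 0.693 × Vd / t½ = 0.693 × 48.00 / 44 = 0.7560 L/h
D = CL × Css × τ / F / S = 0.7560 × 15 × 4 / 0.79 / 0.81 = 70.89 mg

70.9 mg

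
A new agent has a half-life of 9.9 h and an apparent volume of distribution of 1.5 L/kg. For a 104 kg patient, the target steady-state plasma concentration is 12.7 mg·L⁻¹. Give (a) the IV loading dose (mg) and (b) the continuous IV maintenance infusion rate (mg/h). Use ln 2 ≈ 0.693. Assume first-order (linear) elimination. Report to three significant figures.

(a) 1980 mg; (b) 139 mg/h

Total Vd = 1.5 × 104 = 156.0 L
LD = Vd × C = 156.0 × 12.7 = 1981 mg
CL = 0.693 × Vd / t½ = 0.693 × 156.0 / 9.9 = 10.92 L/h
Infusion rate = CL × Css = 10.92 × 12.7 = 138.7 mg/h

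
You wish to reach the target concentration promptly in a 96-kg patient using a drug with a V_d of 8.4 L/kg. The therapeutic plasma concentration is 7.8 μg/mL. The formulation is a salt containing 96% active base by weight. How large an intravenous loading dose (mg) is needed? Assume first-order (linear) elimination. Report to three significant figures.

Vd(total) = 96 kg × 8.4 L/kg = 806.4 L
The loading dose fills Vd to the target concentration.
LD = Vd × C / S = 806.4 × 7.800 / 0.96 = 6552 mg

6550 mg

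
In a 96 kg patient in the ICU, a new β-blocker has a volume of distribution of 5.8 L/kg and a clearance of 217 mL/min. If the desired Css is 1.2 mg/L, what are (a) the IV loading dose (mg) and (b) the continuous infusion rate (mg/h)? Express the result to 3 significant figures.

(a) 668 mg; (b) 15.6 mg/h

Total Vd = 5.8 × 96 = 556.8 L
Loading dose = Vd × C = 556.8 × 1.2 = 668.2 mg
CL = 217 mL/min × 60/1000 = 13.02 L/h
Maintenance infusion rate = CL × Css = 13.02 × 1.2 = 15.62 mg/h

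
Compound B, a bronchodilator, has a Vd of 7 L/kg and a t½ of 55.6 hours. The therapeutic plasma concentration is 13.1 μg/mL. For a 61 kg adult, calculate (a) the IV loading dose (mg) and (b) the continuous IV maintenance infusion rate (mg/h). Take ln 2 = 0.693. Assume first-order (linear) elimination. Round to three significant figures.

Total Vd = 7 × 61 = 427.0 L
LD = Vd × C = 427.0 × 13.1 = 5594 mg
CL = 0.693 × Vd / t½ = 0.693 × 427.0 / 55.6 = 5.322 L/h
Infusion rate = CL × Css = 5.322 × 13.1 = 69.72 mg/h

(a) 5590 mg; (b) 69.7 mg/h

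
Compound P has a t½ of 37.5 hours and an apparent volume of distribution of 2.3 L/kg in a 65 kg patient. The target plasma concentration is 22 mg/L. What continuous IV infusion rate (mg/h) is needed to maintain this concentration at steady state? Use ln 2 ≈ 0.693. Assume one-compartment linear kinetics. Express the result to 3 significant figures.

60.8 mg/h

Total Vd = 2.3 × 65 = 149.5 L
CL = ln 2 · Vd / t½ = 0.693 × 149.5 / 37.5 = 2.763 L/h
Infusion rate = CL × Css = 2.763 × 22 = 60.79 mg/h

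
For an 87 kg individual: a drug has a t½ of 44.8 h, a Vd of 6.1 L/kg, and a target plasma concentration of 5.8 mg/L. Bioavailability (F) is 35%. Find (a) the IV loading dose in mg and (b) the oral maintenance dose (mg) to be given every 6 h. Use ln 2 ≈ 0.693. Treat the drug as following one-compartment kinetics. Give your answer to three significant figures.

(a) 3080 mg; (b) 816 mg

Vd = 6.1 L/kg × 87 kg = 530.7 L
LD = Vd × C = 530.7 × 5.8 = 3078 mg
CL = 0.693 × Vd / t½ = 0.693 × 530.7 / 44.8 = 8.209 L/h
D = CL × Css × τ / F = 8.209 × 5.8 × 6 / 0.35 = 816.2 mg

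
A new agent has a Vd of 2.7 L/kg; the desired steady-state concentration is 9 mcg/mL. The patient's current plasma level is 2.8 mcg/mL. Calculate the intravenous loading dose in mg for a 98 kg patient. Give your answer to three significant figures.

Vd = 2.7 L/kg × 98 kg = 264.6 L
The loading dose fills Vd to the target concentration.
Concentration deficit ΔC = 9 − 2.8 = 6.200 mg/L
LD = Vd × ΔC = 264.6 × 6.200 = 1641 mg

1640 mg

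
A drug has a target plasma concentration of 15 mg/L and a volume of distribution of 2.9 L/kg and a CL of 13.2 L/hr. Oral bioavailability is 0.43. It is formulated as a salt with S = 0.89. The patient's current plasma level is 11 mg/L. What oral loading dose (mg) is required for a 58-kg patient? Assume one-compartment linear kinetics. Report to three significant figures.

Vd(total) = 58 kg × 2.9 L/kg = 168.2 L
Concentration deficit ΔC = 15 − 11 = 4.000 mg/L
LD = Vd × ΔC / F / S = 168.2 × 4.000 / 0.43 / 0.89 = 1758 mg

1760 mg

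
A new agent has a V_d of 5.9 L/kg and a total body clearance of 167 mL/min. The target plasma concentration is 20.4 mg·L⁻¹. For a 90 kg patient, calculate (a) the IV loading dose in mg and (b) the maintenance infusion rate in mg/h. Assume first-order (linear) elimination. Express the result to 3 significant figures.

Vd(total) = 90 kg × 5.9 L/kg = 531.0 L
LD = Vd · C_target = 531.0 × 20.4 = 10830 mg
CL = 167 mL/min × 60/1000 = 10.02 L/h
Maintenance infusion rate = CL × Css = 10.02 × 20.4 = 204.4 mg/h

(a) 10800 mg; (b) 204 mg/h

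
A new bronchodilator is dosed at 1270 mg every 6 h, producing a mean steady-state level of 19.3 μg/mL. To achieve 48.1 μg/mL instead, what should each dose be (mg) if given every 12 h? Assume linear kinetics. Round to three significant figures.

With linear kinetics, Css is proportional to dose rate (D/τ) at fixed clearance.
D₂ = D₁ × (Css,target / Css,current) × (τ₂/τ₁) = 1270 × (48.1/19.3) × (12/6) = 6330 mg

6330 mg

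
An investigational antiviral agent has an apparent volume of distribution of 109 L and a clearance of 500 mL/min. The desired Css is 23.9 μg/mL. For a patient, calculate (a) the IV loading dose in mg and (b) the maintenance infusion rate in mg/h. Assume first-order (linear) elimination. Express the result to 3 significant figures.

(a) 2610 mg; (b) 717 mg/h

Loading dose = Vd × C = 109.0 × 23.9 = 2605 mg
Convert clearance: 500 mL/min × 60 min/h ÷ 1000 mL/L = 30.00 L/h
Maintenance infusion rate = CL × Css = 30.00 × 23.9 = 717.0 mg/h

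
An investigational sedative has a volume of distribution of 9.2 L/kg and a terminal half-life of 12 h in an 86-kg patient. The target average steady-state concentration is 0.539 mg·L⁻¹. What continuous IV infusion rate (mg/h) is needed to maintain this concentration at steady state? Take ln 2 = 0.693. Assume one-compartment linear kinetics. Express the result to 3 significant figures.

24.6 mg/h

Vd = 9.2 L/kg × 86 kg = 791.2 L
CL = 0.693 × Vd / t½ = 0.693 × 791.2 / 12 = 45.69 L/h
Infusion rate = CL × Css = 45.69 × 0.539 = 24.63 mg/h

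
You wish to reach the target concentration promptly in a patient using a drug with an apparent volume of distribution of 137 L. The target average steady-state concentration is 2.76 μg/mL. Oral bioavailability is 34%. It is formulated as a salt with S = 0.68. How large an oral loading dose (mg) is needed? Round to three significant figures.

1640 mg

The loading dose fills Vd to the target concentration.
LD = Vd × C / F / S = 137.0 × 2.760 / 0.34 / 0.68 = 1635 mg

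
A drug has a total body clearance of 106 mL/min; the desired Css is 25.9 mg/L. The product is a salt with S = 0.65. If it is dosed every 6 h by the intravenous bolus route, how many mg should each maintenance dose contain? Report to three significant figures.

1520 mg

CL = 106 mL/min = 106 × 0.06 = 6.360 L/h
At steady state, dose per interval replaces the amount cleared in that interval: S·D/τ = CL·Css.
D = CL × Css × τ / S = 6.360 × 25.9 × 6 / 0.65 = 1521 mg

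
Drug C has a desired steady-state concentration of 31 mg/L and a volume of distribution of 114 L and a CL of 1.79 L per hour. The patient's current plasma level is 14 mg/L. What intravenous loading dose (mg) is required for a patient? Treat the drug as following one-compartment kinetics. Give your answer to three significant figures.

Concentration deficit ΔC = 31 − 14 = 17.00 mg/L
LD = Vd × ΔC = 114.0 × 17.00 = 1938 mg

1940 mg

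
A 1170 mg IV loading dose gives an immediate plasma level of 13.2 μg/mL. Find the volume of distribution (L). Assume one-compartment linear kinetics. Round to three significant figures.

88.6 L

Immediately after an IV bolus, C₀ = Dose / Vd, so Vd = Dose / C₀.
Vd = 1170 / 13.2 = 88.64 L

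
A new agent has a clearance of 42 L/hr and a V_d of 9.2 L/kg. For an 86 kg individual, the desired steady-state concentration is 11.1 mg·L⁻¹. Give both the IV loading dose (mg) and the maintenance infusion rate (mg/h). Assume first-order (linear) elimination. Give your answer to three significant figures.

(a) 8780 mg; (b) 466 mg/h

Vd = 9.2 L/kg × 86 kg = 791.2 L
LD = Vd · C_target = 791.2 × 11.1 = 8782 mg
Infusion rate = 42.00 L/h × 11.1 mg/L = 466.2 mg/h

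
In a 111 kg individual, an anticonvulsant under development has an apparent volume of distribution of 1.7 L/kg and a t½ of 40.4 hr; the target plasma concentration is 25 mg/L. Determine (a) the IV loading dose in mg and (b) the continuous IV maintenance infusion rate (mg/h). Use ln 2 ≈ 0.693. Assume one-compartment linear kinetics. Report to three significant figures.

(a) 4720 mg; (b) 80.9 mg/h

Vd(total) = 111 kg × 1.7 L/kg = 188.7 L
LD = Vd × C = 188.7 × 25 = 4718 mg
CL = 0.693 × Vd / t½ = 0.693 × 188.7 / 40.4 = 3.237 L/h
Infusion rate = CL × Css = 3.237 × 25 = 80.93 mg/h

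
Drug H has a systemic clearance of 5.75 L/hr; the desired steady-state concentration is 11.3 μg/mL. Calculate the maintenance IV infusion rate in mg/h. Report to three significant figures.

65.0 mg/h

At steady state, infusion rate equals elimination rate: rate in = CL × Css.
R₀ = 5.750 × 11.3 = 64.98 mg/h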